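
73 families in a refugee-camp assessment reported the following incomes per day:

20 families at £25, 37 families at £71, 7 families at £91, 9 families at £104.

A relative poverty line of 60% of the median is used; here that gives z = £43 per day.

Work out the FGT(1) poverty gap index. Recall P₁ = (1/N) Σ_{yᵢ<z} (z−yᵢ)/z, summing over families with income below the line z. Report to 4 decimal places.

Incomes under z: 20×£25 (q = 20 of N = 73).
Normalized shortfalls: (43−25)/43 = 0.4186 (×20).
Sum of shortfalls = 8.372093; P₁ averages over all N: 8.372093 / 73 = 0.1147.

0.1147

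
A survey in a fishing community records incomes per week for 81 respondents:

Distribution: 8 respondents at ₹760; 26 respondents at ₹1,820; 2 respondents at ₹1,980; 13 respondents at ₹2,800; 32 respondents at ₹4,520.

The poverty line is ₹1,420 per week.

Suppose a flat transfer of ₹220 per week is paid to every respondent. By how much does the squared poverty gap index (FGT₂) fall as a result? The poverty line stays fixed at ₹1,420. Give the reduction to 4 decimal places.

Before: below the line — 8×₹760; squared poverty gap index (FGT₂) = 0.021336.
After the ₹220 transfer: below the line — 8×₹980; squared poverty gap index (FGT₂) = 0.009483.
Reduction = 0.021336 − 0.009483 = 0.0119.

0.0119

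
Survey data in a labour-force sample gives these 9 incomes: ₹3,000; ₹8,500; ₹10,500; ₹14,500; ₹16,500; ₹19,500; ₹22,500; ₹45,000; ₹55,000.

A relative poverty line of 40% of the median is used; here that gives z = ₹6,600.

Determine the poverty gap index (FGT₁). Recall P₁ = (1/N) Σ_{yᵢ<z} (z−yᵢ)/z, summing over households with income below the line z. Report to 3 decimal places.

0.061

Incomes under z: ₹3,000 (q = 1 of N = 9).
Relative gaps: (6600−3000)/6600 = 0.5455.
Sum of shortfalls = 0.545455; P₁ averages over all N: 0.545455 / 9 = 0.061.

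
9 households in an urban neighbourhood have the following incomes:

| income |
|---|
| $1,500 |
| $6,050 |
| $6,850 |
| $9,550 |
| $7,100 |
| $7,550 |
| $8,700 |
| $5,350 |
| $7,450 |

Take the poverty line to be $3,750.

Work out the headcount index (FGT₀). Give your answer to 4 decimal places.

1 of the 9 households have income below $3,750.
H = 1/9 = 0.1111.

0.1111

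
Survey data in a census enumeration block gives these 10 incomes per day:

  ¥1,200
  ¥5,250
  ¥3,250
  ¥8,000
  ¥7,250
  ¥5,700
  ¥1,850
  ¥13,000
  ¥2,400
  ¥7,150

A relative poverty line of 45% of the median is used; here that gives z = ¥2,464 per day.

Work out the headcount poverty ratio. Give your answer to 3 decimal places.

3 of the 10 respondents have income below ¥2,464.
H = 3/10 = 0.300.

0.300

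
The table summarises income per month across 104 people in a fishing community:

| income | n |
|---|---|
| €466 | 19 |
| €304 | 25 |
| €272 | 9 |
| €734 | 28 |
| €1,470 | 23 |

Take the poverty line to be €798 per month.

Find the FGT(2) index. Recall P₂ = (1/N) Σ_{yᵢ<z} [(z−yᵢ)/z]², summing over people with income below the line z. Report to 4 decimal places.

0.1631

Poor units: 9×€272, 25×€304, 19×€466, 28×€734 (q = 81 of N = 104).
Normalized shortfalls: (798−272)/798 = 0.6591 (×9); (798−304)/798 = 0.6190 (×25); (798−466)/798 = 0.4160 (×19); (798−734)/798 = 0.0802 (×28).
Squared: 0.4345 (×9); 0.3832 (×25); 0.1731 (×19); 0.0064 (×28).
Sum = 16.959579; P₂ = 16.959579 / 104 = 0.1631.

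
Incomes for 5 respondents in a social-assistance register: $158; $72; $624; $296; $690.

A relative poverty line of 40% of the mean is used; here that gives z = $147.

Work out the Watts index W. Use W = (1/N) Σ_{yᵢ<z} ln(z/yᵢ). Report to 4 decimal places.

0.1428

Below z: $72 (q = 1 of N = 5).
ln(z/y) terms: ln(147/72) = 0.7138.
W = 0.713766 / 5 = 0.1428.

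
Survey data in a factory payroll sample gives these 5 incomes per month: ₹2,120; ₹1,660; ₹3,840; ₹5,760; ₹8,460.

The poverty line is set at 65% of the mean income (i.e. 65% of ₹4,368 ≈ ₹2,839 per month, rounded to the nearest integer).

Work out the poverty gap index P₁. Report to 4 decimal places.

Below the line: ₹1,660, ₹2,120 (q = 2 of N = 5).
Shortfall ratios: (2839−1660)/2839 = 0.4153; (2839−2120)/2839 = 0.2533.
Σ = 0.668545. Dividing by the full population N = 5 gives P₁ = 0.1337.

0.1337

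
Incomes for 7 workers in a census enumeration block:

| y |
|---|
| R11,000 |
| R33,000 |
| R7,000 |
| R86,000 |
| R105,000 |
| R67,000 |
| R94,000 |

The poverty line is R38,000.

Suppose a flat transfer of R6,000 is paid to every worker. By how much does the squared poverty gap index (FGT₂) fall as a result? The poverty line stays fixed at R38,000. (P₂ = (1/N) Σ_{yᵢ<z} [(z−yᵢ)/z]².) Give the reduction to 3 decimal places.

Before: below the line — R7,000, R11,000, R33,000; squared poverty gap index (FGT₂) = 0.16967.
After the R6,000 transfer: below the line — R13,000, R17,000; squared poverty gap index (FGT₂) = 0.10546.
Reduction = 0.16967 − 0.10546 = 0.064.

0.064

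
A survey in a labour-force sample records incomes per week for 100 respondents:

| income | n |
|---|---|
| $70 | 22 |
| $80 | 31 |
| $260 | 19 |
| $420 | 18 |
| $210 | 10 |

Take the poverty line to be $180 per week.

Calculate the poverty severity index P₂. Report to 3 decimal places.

0.178

Below the line: 22×$70, 31×$80 (q = 53 of N = 100).
Shortfall ratios: (180−70)/180 = 0.6111 (×22); (180−80)/180 = 0.5556 (×31).
Squared: 0.3735 (×22); 0.3086 (×31).
Sum = 17.783951; P₂ = 17.783951 / 100 = 0.178.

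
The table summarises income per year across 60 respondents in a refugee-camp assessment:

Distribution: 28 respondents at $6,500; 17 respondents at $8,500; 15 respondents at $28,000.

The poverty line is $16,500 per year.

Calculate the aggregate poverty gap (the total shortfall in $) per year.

$416,000

Below the line: 28×$6,500, 17×$8,500 (q = 45 of N = 60).
Individual gaps: 28×(16500−6500) = 280000; 17×(16500−8500) = 136000.
Aggregate gap = $416,000.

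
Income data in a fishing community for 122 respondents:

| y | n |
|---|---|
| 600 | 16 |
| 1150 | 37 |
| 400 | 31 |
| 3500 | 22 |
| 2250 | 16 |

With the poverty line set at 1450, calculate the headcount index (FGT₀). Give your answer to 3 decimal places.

0.689

84 of the 122 respondents have income below 1450.
H = 84/122 = 0.689.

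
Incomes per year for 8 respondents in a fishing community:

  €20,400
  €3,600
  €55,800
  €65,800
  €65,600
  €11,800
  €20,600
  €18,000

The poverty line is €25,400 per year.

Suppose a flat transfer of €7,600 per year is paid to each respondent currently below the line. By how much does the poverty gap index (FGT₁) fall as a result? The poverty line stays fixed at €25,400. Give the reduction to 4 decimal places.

0.1594

Before: below the line — €3,600, €11,800, €18,000, €20,400, €20,600; poverty gap index (FGT₁) = 0.258858.
After the €7,600 transfer: below the line — €11,200, €19,400; poverty gap index (FGT₁) = 0.099409.
Reduction = 0.258858 − 0.099409 = 0.1594.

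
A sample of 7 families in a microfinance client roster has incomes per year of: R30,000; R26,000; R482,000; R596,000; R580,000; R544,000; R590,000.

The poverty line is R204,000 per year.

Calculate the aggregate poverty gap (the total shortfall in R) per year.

R352,000

Incomes under z: R26,000, R30,000 (q = 2 of N = 7).
Individual gaps: 204000−26000 = 178000; 204000−30000 = 174000.
Aggregate gap = R352,000.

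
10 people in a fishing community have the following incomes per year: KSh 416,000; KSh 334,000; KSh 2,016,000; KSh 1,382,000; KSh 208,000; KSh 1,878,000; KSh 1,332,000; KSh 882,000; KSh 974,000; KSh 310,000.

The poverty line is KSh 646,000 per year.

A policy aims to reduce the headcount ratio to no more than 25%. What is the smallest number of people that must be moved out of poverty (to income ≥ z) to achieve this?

2

4 of the 10 people are poor, so H = 4/10 = 0.400.
A headcount ratio of at most 25% allows at most ⌊0.25 × 10⌋ = 2 poor people.
So at least 4 − 2 = 2 must be lifted.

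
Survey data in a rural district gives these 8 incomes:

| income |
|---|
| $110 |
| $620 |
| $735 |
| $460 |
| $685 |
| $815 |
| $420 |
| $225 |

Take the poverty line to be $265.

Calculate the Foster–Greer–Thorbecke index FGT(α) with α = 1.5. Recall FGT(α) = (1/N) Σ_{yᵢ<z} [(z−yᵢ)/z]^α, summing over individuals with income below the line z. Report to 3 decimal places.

0.063

Below z: $110, $225 (q = 2 of N = 8).
Relative gaps: (265−110)/265 = 0.5849; (265−225)/265 = 0.1509.
Raised to α = 1.5: 0.44733; 0.05864.
Sum = 0.505974; FGT(1.5) = 0.505974 / 8 = 0.063.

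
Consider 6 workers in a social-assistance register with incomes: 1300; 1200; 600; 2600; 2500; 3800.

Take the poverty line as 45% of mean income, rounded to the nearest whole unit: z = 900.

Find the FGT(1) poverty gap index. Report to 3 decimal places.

Poor units: 600 (q = 1 of N = 6).
Shortfall ratios: (900−600)/900 = 0.3333.
Σ = 0.333333. Dividing by the full population N = 6 gives P₁ = 0.056.

0.056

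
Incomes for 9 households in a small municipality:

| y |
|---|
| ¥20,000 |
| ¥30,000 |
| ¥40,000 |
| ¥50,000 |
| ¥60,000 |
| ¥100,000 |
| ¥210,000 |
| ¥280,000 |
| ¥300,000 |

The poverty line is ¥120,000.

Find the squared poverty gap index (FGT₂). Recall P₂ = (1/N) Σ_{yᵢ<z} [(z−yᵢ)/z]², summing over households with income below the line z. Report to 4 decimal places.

Below z: ¥20,000, ¥30,000, ¥40,000, ¥50,000, ¥60,000, ¥100,000 (q = 6 of N = 9).
Normalized shortfalls: (120000−20000)/120000 = 0.8333; (120000−30000)/120000 = 0.7500; (120000−40000)/120000 = 0.6667; (120000−50000)/120000 = 0.5833; (120000−60000)/120000 = 0.5000; (120000−100000)/120000 = 0.1667.
Squared: 0.6944; 0.5625; 0.4444; 0.3403; 0.2500; 0.0278.
Sum = 2.319444; P₂ = 2.319444 / 9 = 0.2577.

0.2577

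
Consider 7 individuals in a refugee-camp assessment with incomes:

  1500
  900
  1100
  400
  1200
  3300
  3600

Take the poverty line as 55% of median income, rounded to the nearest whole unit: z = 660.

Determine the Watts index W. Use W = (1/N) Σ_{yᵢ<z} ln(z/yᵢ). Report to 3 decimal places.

0.072

Incomes under z: 400 (q = 1 of N = 7).
ln(z/y) terms: ln(660/400) = 0.5008.
W = 0.500775 / 7 = 0.072.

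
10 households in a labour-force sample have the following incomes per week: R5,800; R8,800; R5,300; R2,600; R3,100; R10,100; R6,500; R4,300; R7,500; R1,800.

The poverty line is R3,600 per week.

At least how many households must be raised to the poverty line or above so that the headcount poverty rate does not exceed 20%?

1

3 of the 10 households are poor, so H = 3/10 = 0.300.
A headcount ratio of at most 20% allows at most ⌊0.20 × 10⌋ = 2 poor households.
So at least 3 − 2 = 1 must be lifted.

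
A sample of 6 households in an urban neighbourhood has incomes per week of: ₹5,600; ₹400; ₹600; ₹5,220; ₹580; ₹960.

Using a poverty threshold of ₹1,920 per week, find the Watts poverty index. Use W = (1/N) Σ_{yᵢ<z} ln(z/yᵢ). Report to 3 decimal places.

0.770

Incomes under z: ₹400, ₹580, ₹600, ₹960 (q = 4 of N = 6).
Log gaps: ln(1920/400) = 1.5686; ln(1920/580) = 1.1971; ln(1920/600) = 1.1632; ln(1920/960) = 0.6931.
W = 4.621966 / 6 = 0.770.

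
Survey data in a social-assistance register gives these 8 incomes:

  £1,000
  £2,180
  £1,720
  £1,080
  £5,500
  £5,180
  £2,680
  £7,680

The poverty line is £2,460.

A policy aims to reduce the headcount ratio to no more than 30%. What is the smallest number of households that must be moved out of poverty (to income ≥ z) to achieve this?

2

Currently q = 4 of N = 8 are below the line (H = 0.500).
A headcount ratio of at most 30% allows at most ⌊0.30 × 8⌋ = 2 poor households.
So at least 4 − 2 = 2 must be lifted.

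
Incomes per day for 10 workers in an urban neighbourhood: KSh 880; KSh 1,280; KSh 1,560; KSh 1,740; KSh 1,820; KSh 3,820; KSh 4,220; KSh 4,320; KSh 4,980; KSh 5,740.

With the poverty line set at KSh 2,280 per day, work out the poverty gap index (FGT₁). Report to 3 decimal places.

0.181

Poor units: KSh 880, KSh 1,280, KSh 1,560, KSh 1,740, KSh 1,820 (q = 5 of N = 10).
Gap ratios (z−y)/z: (2280−880)/2280 = 0.6140; (2280−1280)/2280 = 0.4386; (2280−1560)/2280 = 0.3158; (2280−1740)/2280 = 0.2368; (2280−1820)/2280 = 0.2018.
Sum of shortfalls = 1.807018; P₁ averages over all N: 1.807018 / 10 = 0.181.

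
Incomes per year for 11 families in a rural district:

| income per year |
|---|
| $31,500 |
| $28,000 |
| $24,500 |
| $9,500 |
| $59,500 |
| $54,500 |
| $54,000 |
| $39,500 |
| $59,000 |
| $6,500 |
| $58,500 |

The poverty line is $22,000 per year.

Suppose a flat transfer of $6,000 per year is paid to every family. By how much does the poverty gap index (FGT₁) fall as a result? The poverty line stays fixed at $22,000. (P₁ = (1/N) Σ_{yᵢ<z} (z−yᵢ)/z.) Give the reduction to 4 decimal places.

0.0496

Before: below the line — $6,500, $9,500; poverty gap index (FGT₁) = 0.115702.
After the $6,000 transfer: below the line — $12,500, $15,500; poverty gap index (FGT₁) = 0.066116.
Reduction = 0.115702 − 0.066116 = 0.0496.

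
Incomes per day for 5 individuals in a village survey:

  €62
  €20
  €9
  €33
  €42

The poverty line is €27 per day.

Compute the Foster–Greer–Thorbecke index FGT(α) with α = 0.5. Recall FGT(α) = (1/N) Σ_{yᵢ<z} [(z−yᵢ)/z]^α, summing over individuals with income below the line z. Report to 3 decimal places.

Poor units: €9, €20 (q = 2 of N = 5).
Gap ratios (z−y)/z: (27−9)/27 = 0.6667; (27−20)/27 = 0.2593.
Raised to α = 0.5: 0.81650; 0.50918.
Sum = 1.325672; FGT(0.5) = 1.325672 / 5 = 0.265.

0.265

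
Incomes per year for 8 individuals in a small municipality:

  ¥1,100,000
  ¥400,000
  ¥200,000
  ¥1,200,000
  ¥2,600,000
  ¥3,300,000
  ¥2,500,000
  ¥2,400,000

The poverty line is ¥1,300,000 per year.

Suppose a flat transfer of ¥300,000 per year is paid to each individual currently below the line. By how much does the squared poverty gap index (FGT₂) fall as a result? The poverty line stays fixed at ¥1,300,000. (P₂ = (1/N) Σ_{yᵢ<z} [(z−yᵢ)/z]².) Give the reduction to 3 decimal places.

Before: below the line — ¥200,000, ¥400,000, ¥1,100,000, ¥1,200,000; squared poverty gap index (FGT₂) = 0.15311.
After the ¥300,000 transfer: below the line — ¥500,000, ¥700,000; squared poverty gap index (FGT₂) = 0.07396.
Reduction = 0.15311 − 0.07396 = 0.079.

0.079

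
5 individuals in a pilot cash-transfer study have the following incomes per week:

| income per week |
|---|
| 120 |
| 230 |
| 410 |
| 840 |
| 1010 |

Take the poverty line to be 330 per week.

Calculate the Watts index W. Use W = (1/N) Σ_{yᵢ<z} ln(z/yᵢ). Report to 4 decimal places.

Below the line: 120, 230 (q = 2 of N = 5).
ln(z/y) terms: ln(330/120) = 1.0116; ln(330/230) = 0.3610.
W = 1.372614 / 5 = 0.2745.

0.2745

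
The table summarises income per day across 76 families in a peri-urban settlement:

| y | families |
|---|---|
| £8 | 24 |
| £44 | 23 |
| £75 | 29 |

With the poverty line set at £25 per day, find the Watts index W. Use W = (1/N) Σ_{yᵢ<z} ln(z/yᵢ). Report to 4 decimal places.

Below z: 24×£8 (q = 24 of N = 76).
Log shortfalls: ln(25/8) = 1.1394 (×24).
W = 27.346423 / 76 = 0.3598.

0.3598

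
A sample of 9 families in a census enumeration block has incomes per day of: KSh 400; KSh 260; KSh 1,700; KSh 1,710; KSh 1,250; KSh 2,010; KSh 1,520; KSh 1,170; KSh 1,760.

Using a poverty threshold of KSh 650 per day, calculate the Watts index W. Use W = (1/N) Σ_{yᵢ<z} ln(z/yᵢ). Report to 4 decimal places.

Incomes under z: KSh 260, KSh 400 (q = 2 of N = 9).
Log gaps: ln(650/260) = 0.9163; ln(650/400) = 0.4855.
W = 1.401799 / 9 = 0.1558.

0.1558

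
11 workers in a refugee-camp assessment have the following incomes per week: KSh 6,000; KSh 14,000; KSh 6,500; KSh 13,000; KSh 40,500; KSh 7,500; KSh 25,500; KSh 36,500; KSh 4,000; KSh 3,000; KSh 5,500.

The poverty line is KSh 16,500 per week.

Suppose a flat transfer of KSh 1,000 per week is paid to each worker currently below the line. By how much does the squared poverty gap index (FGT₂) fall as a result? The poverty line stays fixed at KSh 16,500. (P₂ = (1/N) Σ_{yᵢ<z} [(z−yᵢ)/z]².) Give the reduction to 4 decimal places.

0.0457

Before: below the line — KSh 3,000, KSh 4,000, KSh 5,500, KSh 6,000, KSh 6,500, KSh 7,500, KSh 13,000, KSh 14,000; squared poverty gap index (FGT₂) = 0.256866.
After the KSh 1,000 transfer: below the line — KSh 4,000, KSh 5,000, KSh 6,500, KSh 7,000, KSh 7,500, KSh 8,500, KSh 14,000, KSh 15,000; squared poverty gap index (FGT₂) = 0.211119.
Reduction = 0.256866 − 0.211119 = 0.0457.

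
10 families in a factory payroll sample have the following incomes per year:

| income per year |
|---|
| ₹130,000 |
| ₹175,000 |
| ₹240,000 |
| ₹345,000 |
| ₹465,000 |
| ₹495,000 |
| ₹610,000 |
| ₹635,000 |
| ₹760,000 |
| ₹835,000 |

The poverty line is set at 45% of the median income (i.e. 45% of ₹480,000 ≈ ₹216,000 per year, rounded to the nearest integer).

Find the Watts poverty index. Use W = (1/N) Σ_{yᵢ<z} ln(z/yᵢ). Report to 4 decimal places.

Poor units: ₹130,000, ₹175,000 (q = 2 of N = 10).
Log gaps: ln(216000/130000) = 0.5077; ln(216000/175000) = 0.2105.
W = 0.718236 / 10 = 0.0718.

0.0718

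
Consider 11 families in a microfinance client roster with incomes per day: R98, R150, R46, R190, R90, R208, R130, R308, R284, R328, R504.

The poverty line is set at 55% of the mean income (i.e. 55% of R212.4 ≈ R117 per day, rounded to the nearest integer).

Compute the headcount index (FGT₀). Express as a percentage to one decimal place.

27.3%

3 of the 11 families have income below R117.
H = 3/11 = 27.3%.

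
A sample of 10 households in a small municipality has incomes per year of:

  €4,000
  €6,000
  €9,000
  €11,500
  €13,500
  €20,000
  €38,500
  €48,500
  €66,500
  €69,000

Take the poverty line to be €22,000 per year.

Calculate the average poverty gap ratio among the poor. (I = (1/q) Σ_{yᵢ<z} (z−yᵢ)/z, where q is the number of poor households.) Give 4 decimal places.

Below z: €4,000, €6,000, €9,000, €11,500, €13,500, €20,000 (q = 6 of N = 10).
Shortfall ratios (z−y)/z: 0.8182, 0.7273, 0.5909, 0.4773, 0.3864, 0.0909; sum = 3.090909.
I averages over the q = 6 poor units only: 3.090909 / 6 = 0.5152.

0.5152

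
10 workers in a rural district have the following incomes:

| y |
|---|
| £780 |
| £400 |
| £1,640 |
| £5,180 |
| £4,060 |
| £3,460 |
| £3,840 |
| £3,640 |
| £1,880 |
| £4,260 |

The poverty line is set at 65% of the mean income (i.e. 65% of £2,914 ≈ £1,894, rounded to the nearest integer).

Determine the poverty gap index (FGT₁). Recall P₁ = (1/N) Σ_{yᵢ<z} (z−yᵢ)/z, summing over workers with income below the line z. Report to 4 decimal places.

Below z: £400, £780, £1,640, £1,880 (q = 4 of N = 10).
Relative gaps: (1894−400)/1894 = 0.7888; (1894−780)/1894 = 0.5882; (1894−1640)/1894 = 0.1341; (1894−1880)/1894 = 0.0074.
Sum of shortfalls = 1.518479; P₁ averages over all N: 1.518479 / 10 = 0.1518.

0.1518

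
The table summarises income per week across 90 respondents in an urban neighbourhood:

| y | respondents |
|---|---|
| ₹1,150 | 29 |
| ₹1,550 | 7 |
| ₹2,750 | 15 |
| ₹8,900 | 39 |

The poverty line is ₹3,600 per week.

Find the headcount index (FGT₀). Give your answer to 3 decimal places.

51 of the 90 respondents have income below ₹3,600.
H = 51/90 = 0.567.

0.567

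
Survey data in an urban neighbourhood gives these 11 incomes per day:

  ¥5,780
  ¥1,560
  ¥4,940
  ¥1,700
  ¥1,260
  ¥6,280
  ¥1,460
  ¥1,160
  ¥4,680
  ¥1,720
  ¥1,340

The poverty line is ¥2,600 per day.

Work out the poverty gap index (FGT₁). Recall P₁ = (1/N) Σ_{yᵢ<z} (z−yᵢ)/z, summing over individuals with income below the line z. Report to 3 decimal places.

Below the line: ¥1,160, ¥1,260, ¥1,340, ¥1,460, ¥1,560, ¥1,700, ¥1,720 (q = 7 of N = 11).
Normalized shortfalls: (2600−1160)/2600 = 0.5538; (2600−1260)/2600 = 0.5154; (2600−1340)/2600 = 0.4846; (2600−1460)/2600 = 0.4385; (2600−1560)/2600 = 0.4000; (2600−1700)/2600 = 0.3462; (2600−1720)/2600 = 0.3385.
Sum of shortfalls = 3.076923; P₁ averages over all N: 3.076923 / 11 = 0.280.

0.280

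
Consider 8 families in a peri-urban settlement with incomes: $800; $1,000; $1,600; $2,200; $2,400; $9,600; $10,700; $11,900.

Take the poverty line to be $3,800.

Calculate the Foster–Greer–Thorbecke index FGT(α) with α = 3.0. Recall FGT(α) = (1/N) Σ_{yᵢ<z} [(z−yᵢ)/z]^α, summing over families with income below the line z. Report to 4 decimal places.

Poor units: $800, $1,000, $1,600, $2,200, $2,400 (q = 5 of N = 8).
Normalized shortfalls: (3800−800)/3800 = 0.7895; (3800−1000)/3800 = 0.7368; (3800−1600)/3800 = 0.5789; (3800−2200)/3800 = 0.4211; (3800−2400)/3800 = 0.3684.
Raised to α = 3.0: 0.49205; 0.40006; 0.19405; 0.07465; 0.05001.
Sum = 1.210818; FGT(3.0) = 1.210818 / 8 = 0.1514.

0.1514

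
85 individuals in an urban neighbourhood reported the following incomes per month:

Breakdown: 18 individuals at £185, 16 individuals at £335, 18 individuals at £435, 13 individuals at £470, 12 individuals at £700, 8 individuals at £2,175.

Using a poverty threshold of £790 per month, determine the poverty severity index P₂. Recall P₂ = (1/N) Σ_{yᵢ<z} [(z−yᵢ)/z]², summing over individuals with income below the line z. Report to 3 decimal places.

Below the line: 18×£185, 16×£335, 18×£435, 13×£470, 12×£700 (q = 77 of N = 85).
Shortfall ratios: (790−185)/790 = 0.7658 (×18); (790−335)/790 = 0.5759 (×16); (790−435)/790 = 0.4494 (×18); (790−470)/790 = 0.4051 (×13); (790−700)/790 = 0.1139 (×12).
Squared: 0.5865 (×18); 0.3317 (×16); 0.2019 (×18); 0.1641 (×13); 0.0130 (×12).
Sum = 21.787694; P₂ = 21.787694 / 85 = 0.256.

0.256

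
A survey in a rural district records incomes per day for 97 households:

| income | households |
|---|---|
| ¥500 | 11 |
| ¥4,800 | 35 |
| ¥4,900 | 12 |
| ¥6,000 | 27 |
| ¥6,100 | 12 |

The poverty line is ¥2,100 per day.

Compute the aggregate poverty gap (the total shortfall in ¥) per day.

¥17,600

Incomes under z: 11×¥500 (q = 11 of N = 97).
Individual gaps: 11×(2100−500) = 17600.
Aggregate gap = ¥17,600.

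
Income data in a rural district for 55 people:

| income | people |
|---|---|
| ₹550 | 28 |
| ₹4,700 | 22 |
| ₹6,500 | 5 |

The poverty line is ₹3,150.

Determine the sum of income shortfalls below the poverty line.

Incomes under z: 28×₹550 (q = 28 of N = 55).
Individual gaps: 28×(3150−550) = 72800.
Aggregate gap = ₹72,800.

₹72,800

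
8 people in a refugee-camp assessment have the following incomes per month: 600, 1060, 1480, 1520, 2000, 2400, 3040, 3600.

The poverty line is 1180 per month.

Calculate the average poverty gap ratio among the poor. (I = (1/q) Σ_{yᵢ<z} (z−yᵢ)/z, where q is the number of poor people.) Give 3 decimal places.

0.297

Below the line: 600, 1060 (q = 2 of N = 8).
Shortfall ratios (z−y)/z: 0.4915, 0.1017; sum = 0.593220.
The income-gap ratio divides by q (the poor only): 0.593220 / 2 = 0.297.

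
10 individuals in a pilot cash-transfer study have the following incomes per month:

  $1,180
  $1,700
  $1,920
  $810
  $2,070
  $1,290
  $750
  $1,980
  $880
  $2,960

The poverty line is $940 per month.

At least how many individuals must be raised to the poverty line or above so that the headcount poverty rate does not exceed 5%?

3

3 of the 10 individuals are poor, so H = 3/10 = 0.300.
A headcount ratio of at most 5% allows at most ⌊0.05 × 10⌋ = 0 poor individuals.
So at least 3 − 0 = 3 must be lifted.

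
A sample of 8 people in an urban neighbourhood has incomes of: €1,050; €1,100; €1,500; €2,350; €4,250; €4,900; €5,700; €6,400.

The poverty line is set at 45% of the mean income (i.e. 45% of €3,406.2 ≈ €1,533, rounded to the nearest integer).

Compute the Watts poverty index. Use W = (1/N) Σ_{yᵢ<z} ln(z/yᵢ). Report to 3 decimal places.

Incomes under z: €1,050, €1,100, €1,500 (q = 3 of N = 8).
Log shortfalls: ln(1533/1050) = 0.3784; ln(1533/1100) = 0.3319; ln(1533/1500) = 0.0218.
W = 0.732114 / 8 = 0.092.

0.092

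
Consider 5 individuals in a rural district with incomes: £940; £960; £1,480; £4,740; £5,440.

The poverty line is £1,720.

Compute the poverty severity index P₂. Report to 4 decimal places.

0.0841

Below z: £940, £960, £1,480 (q = 3 of N = 5).
Relative gaps: (1720−940)/1720 = 0.4535; (1720−960)/1720 = 0.4419; (1720−1480)/1720 = 0.1395.
Squared: 0.2057; 0.1952; 0.0195.
Sum = 0.420362; P₂ = 0.420362 / 5 = 0.0841.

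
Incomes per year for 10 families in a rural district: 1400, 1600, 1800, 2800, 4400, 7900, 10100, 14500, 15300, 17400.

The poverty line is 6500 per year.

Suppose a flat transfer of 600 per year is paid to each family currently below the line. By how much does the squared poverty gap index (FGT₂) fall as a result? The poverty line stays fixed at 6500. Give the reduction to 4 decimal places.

0.0540

Before: below the line — 1400, 1600, 1800, 2800, 4400; squared poverty gap index (FGT₂) = 0.213515.
After the 600 transfer: below the line — 2000, 2200, 2400, 3400, 5000; squared poverty gap index (FGT₂) = 0.159550.
Reduction = 0.213515 − 0.159550 = 0.0540.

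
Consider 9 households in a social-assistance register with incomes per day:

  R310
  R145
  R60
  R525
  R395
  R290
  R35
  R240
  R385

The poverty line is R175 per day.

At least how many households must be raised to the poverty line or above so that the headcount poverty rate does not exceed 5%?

Currently q = 3 of N = 9 are below the line (H = 0.333).
A headcount ratio of at most 5% allows at most ⌊0.05 × 9⌋ = 0 poor households.
So at least 3 − 0 = 3 must be lifted.

3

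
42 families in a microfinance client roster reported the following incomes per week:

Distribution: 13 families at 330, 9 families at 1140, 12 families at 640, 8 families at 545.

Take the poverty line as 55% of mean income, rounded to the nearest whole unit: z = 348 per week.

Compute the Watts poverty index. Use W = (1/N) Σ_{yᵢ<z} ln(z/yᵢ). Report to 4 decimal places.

Below the line: 13×330 (q = 13 of N = 42).
Log shortfalls: ln(348/330) = 0.0531 (×13).
W = 0.690428 / 42 = 0.0164.

0.0164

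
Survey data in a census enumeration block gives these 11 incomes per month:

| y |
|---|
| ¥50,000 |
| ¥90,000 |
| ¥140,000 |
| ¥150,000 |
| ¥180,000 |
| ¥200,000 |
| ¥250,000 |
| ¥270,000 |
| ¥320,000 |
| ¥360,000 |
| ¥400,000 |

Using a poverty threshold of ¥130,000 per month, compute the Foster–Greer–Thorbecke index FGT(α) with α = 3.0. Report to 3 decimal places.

Below z: ¥50,000, ¥90,000 (q = 2 of N = 11).
Gap ratios (z−y)/z: (130000−50000)/130000 = 0.6154; (130000−90000)/130000 = 0.3077.
Raised to α = 3.0: 0.23305; 0.02913.
Sum = 0.262176; FGT(3.0) = 0.262176 / 11 = 0.024.

0.024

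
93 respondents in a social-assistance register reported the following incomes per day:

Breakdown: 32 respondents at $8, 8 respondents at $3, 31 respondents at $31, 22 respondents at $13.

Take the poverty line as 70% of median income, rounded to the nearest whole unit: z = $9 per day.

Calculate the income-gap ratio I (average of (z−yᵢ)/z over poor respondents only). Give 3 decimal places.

Incomes under z: 8×$3, 32×$8 (q = 40 of N = 93).
Relative gaps: 0.6667 (×8), 0.1111 (×32); sum = 8.888889.
I averages over the q = 40 poor units only: 8.888889 / 40 = 0.222.

0.222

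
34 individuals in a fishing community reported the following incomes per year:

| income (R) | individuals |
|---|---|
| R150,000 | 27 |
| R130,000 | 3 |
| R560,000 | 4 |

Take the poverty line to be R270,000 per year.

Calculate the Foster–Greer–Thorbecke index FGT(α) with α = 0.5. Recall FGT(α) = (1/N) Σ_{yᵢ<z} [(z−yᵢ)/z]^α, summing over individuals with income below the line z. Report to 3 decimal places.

0.593

Below the line: 3×R130,000, 27×R150,000 (q = 30 of N = 34).
Relative gaps: (270000−130000)/270000 = 0.5185 (×3); (270000−150000)/270000 = 0.4444 (×27).
Raised to α = 0.5: 0.72008 (×3); 0.66667 (×27).
Sum = 20.160247; FGT(0.5) = 20.160247 / 34 = 0.593.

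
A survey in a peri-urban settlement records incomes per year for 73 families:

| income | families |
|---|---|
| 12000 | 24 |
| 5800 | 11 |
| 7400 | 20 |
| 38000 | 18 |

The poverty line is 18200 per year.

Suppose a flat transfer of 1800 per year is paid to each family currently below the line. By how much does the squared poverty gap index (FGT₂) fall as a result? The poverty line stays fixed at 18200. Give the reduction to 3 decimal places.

Before: below the line — 11×5800, 20×7400, 24×12000; squared poverty gap index (FGT₂) = 0.20457.
After the 1800 transfer: below the line — 11×7600, 20×9200, 24×13800; squared poverty gap index (FGT₂) = 0.13733.
Reduction = 0.20457 − 0.13733 = 0.067.

0.067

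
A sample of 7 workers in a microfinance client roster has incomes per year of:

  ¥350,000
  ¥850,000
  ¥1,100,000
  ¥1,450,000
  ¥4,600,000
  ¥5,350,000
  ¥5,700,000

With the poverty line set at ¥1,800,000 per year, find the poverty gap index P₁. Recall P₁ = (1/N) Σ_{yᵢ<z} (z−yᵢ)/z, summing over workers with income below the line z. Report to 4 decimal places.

Below z: ¥350,000, ¥850,000, ¥1,100,000, ¥1,450,000 (q = 4 of N = 7).
Normalized shortfalls: (1800000−350000)/1800000 = 0.8056; (1800000−850000)/1800000 = 0.5278; (1800000−1100000)/1800000 = 0.3889; (1800000−1450000)/1800000 = 0.1944.
Σ = 1.916667. Dividing by the full population N = 7 gives P₁ = 0.2738.

0.2738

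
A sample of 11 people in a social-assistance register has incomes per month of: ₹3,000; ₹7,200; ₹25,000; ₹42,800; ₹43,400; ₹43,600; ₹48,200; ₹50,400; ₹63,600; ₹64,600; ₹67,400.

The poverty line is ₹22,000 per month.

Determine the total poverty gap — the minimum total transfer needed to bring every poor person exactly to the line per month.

Incomes under z: ₹3,000, ₹7,200 (q = 2 of N = 11).
Individual gaps: 22000−3000 = 19000; 22000−7200 = 14800.
Aggregate gap = ₹33,800.

₹33,800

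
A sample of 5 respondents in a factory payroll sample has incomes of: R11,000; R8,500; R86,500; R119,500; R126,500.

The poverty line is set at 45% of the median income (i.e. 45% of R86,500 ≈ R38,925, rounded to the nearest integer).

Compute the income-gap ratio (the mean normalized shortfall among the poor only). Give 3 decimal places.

0.750

Below z: R8,500, R11,000 (q = 2 of N = 5).
Relative gaps: 0.7816, 0.7174; sum = 1.499037.
The income-gap ratio divides by q (the poor only): 1.499037 / 2 = 0.750.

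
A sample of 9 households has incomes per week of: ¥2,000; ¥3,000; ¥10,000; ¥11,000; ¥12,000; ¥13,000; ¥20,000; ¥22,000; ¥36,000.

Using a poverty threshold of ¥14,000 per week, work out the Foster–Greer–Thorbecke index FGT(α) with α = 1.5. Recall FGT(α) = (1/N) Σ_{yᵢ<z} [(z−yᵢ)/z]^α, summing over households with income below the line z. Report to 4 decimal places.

0.2017

Poor units: ¥2,000, ¥3,000, ¥10,000, ¥11,000, ¥12,000, ¥13,000 (q = 6 of N = 9).
Relative gaps: (14000−2000)/14000 = 0.8571; (14000−3000)/14000 = 0.7857; (14000−10000)/14000 = 0.2857; (14000−11000)/14000 = 0.2143; (14000−12000)/14000 = 0.1429; (14000−13000)/14000 = 0.0714.
Raised to α = 1.5: 0.79356; 0.69646; 0.15272; 0.09920; 0.05399; 0.01909.
Sum = 1.815022; FGT(1.5) = 1.815022 / 9 = 0.2017.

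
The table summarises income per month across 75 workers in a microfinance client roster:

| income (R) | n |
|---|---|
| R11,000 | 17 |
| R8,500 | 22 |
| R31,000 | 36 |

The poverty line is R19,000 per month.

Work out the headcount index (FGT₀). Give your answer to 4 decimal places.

39 of the 75 workers have income below R19,000.
H = 39/75 = 0.5200.

0.5200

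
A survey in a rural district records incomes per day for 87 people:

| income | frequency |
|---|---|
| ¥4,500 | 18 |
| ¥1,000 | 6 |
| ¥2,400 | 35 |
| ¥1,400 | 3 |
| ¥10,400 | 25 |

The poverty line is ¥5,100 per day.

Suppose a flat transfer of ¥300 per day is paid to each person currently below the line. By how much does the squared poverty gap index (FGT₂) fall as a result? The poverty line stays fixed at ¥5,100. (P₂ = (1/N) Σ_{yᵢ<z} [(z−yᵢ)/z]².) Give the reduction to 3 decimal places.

0.035

Before: below the line — 6×¥1,000, 3×¥1,400, 35×¥2,400, 18×¥4,500; squared poverty gap index (FGT₂) = 0.17834.
After the ¥300 transfer: below the line — 6×¥1,300, 3×¥1,700, 35×¥2,700, 18×¥4,800; squared poverty gap index (FGT₂) = 0.14342.
Reduction = 0.17834 − 0.14342 = 0.035.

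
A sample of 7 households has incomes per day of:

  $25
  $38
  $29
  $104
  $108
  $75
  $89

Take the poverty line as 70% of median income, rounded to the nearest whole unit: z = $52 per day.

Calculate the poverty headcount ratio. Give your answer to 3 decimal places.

0.429

3 of the 7 households have income below $52.
H = 3/7 = 0.429.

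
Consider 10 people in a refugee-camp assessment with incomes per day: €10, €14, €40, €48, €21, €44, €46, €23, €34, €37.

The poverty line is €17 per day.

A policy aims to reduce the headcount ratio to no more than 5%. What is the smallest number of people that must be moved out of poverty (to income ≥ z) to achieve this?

Currently q = 2 of N = 10 are below the line (H = 0.200).
A headcount ratio of at most 5% allows at most ⌊0.05 × 10⌋ = 0 poor people.
So at least 2 − 0 = 2 must be lifted.

2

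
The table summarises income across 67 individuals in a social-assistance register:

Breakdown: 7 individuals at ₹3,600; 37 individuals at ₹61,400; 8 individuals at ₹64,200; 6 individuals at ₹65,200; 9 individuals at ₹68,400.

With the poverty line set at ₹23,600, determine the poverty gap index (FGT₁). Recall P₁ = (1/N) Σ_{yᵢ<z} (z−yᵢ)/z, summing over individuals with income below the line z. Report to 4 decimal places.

0.0885

Incomes under z: 7×₹3,600 (q = 7 of N = 67).
Shortfall ratios: (23600−3600)/23600 = 0.8475 (×7).
Σ = 5.932203. Dividing by the full population N = 67 gives P₁ = 0.0885.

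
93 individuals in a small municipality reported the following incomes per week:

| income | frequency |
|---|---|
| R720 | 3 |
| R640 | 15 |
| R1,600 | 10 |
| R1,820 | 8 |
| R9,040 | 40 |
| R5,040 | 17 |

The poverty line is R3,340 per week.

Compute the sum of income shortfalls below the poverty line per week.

R77,920

Below the line: 15×R640, 3×R720, 10×R1,600, 8×R1,820 (q = 36 of N = 93).
Individual gaps: 15×(3340−640) = 40500; 3×(3340−720) = 7860; 10×(3340−1600) = 17400; 8×(3340−1820) = 12160.
Aggregate gap = R77,920.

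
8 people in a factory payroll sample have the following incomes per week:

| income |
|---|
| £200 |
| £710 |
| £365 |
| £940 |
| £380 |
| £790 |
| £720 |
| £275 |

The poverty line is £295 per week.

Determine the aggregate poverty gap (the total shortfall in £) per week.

Incomes under z: £200, £275 (q = 2 of N = 8).
Individual gaps: 295−200 = 95; 295−275 = 20.
Aggregate gap = £115.

£115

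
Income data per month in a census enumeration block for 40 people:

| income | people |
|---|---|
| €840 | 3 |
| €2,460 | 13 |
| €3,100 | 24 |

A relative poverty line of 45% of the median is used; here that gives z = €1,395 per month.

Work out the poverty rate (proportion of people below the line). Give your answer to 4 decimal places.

0.0750

3 of the 40 people have income below €1,395.
H = 3/40 = 0.0750.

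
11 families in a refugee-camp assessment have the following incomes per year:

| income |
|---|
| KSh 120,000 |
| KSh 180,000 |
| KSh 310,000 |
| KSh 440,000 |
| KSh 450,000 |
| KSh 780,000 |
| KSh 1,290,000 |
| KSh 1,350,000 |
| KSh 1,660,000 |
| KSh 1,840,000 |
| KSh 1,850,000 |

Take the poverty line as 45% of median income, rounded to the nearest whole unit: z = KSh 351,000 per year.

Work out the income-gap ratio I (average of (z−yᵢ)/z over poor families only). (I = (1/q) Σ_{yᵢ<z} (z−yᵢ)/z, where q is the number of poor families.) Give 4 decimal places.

Below z: KSh 120,000, KSh 180,000, KSh 310,000 (q = 3 of N = 11).
Shortfall ratios (z−y)/z: 0.6581, 0.4872, 0.1168; sum = 1.262108.
The income-gap ratio divides by q (the poor only): 1.262108 / 3 = 0.4207.

0.4207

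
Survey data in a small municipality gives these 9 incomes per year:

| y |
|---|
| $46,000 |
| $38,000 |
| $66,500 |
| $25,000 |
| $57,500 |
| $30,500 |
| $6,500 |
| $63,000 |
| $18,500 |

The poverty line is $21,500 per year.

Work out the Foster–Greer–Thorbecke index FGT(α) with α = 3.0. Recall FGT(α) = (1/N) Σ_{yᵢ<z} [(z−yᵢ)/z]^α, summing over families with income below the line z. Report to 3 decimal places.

0.038

Incomes under z: $6,500, $18,500 (q = 2 of N = 9).
Shortfall ratios: (21500−6500)/21500 = 0.6977; (21500−18500)/21500 = 0.1395.
Raised to α = 3.0: 0.33959; 0.00272.
Sum = 0.342309; FGT(3.0) = 0.342309 / 9 = 0.038.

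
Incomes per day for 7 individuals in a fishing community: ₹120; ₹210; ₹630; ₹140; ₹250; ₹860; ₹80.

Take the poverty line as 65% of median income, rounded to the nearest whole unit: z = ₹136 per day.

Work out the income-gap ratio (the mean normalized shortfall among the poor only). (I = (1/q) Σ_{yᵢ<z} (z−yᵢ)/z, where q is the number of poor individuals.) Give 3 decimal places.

0.265

Incomes under z: ₹80, ₹120 (q = 2 of N = 7).
Relative gaps: 0.4118, 0.1176; sum = 0.529412.
The income-gap ratio divides by q (the poor only): 0.529412 / 2 = 0.265.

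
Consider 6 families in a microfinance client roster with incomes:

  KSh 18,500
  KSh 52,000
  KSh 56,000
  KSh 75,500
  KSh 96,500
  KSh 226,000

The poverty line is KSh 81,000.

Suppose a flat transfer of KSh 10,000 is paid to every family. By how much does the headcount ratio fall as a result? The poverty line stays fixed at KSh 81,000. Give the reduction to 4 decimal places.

Before: below the line — KSh 18,500, KSh 52,000, KSh 56,000, KSh 75,500; headcount ratio = 0.666667.
After the KSh 10,000 transfer: below the line — KSh 28,500, KSh 62,000, KSh 66,000; headcount ratio = 0.500000.
Reduction = 0.666667 − 0.500000 = 0.1667.

0.1667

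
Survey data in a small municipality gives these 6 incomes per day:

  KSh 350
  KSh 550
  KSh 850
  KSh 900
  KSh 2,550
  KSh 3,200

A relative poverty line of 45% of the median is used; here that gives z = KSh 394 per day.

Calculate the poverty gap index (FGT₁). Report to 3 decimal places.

Below z: KSh 350 (q = 1 of N = 6).
Relative gaps: (394−350)/394 = 0.1117.
Σ = 0.111675. Dividing by the full population N = 6 gives P₁ = 0.019.

0.019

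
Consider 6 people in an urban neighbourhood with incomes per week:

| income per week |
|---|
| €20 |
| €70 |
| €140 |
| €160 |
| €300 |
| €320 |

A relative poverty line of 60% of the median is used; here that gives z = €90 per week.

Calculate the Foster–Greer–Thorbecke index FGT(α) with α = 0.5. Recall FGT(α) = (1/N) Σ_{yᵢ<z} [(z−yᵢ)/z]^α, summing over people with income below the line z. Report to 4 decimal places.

Below the line: €20, €70 (q = 2 of N = 6).
Normalized shortfalls: (90−20)/90 = 0.7778; (90−70)/90 = 0.2222.
Raised to α = 0.5: 0.88192; 0.47140.
Sum = 1.353322; FGT(0.5) = 1.353322 / 6 = 0.2256.

0.2256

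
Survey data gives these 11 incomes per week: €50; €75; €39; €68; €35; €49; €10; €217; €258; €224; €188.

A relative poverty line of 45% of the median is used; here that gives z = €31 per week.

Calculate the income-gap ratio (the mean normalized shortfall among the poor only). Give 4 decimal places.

Poor units: €10 (q = 1 of N = 11).
Shortfall ratios (z−y)/z: 0.6774; sum = 0.677419.
The income-gap ratio divides by q (the poor only): 0.677419 / 1 = 0.6774.

0.6774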